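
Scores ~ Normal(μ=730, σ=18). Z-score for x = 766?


z = (x - μ)/σ = (766 - 730)/18 = 2.0

z = 2.0


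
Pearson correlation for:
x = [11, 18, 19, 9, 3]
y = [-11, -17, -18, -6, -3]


n=5, Σx=60, Σy=-55, Σxy=-832, Σx²=896, Σy²=779
r = (5×(-832) - 60×(-55))/√((5×896 - 60²)(5×779 - (-55)²))
= -860/√(880×870) = -860/√765600 ≈ -860/874.9857 ≈ -0.9829

r ≈ -0.9829


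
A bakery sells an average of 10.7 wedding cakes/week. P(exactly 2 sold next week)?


Poisson(λ=10.7): P(X=2) = e^(-λ)×λ^k/k!
= e^(-10.7) × 10.7^2 / 2!
≈ 2.254493791e-05 × 114.49 / 2 ≈ 0.001291

P(X=2) ≈ 0.001291 ≈ 0.13%


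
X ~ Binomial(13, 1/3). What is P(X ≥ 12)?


P(X ≥ 12) = Σ P(X=i) for i=12..13
P(X=12) = 26/1594323
P(X=13) = 1/1594323
Sum = 1/59049

P(X ≥ 12) = 1/59049 ≈ 0.00%


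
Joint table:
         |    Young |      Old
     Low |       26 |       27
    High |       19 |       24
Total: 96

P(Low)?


P(Low) = (26+27)/96 = 53/96

P(Low) = 53/96 ≈ 55.21%


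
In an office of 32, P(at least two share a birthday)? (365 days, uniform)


P(all different) = Π(365-i)/365 for i=0..31
= 0.246652
P(match) = 1 - 0.246652 = 0.753348

P ≈ 0.7533 ≈ 75.33%


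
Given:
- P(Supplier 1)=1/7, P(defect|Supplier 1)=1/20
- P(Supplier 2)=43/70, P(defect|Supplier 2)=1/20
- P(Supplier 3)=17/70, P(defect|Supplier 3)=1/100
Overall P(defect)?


P(B) = Σ P(B|Aᵢ)×P(Aᵢ)
  1/20×1/7 = 1/140
  1/20×43/70 = 43/1400
  1/100×17/70 = 17/7000
Sum = 141/3500

P(defect) = 141/3500 ≈ 4.03%


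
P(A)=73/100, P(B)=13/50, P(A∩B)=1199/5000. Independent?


P(A)×P(B) = 949/5000
P(A∩B) = 1199/5000
Not equal → NOT independent

No, not independent


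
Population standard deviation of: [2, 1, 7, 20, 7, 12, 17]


Mean = 66/7
  (2-66/7)²=2704/49
  (1-66/7)²=3481/49
  (7-66/7)²=289/49
  (20-66/7)²=5476/49
  (7-66/7)²=289/49
  (12-66/7)²=324/49
  (17-66/7)²=2809/49
Σ(x-μ)² = 2196/7
σ² = (2196/7)/7 = 2196/49

σ = √(2196/49) ≈ 6.6945


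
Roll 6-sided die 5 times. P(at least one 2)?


P(no 2)^5 = (5/6)^5 = 3125/7776
P(≥1) = 1 - 3125/7776 = 4651/7776

P = 4651/7776 ≈ 59.81%


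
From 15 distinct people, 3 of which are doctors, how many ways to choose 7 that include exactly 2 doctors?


Choose 2 of the 3 doctors and 5 of the other 12 people:
C(3,2)×C(12,5) = 3×792 = 2376

2376


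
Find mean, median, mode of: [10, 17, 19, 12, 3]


Sorted: [3, 10, 12, 17, 19]
Mean = 61/5
Median = 12
Freq: {10: 1, 17: 1, 19: 1, 12: 1, 3: 1}
Mode: No mode

Mean=61/5, Median=12, Mode=No mode


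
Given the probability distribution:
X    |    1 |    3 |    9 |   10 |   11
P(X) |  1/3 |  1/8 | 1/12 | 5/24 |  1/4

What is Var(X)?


E[X] = 151/24
E[X²] = 1423/24
Var(X) = E[X²] - (E[X])² = 1423/24 - 22801/576 = 11351/576

Var(X) = 11351/576 ≈ 19.7066


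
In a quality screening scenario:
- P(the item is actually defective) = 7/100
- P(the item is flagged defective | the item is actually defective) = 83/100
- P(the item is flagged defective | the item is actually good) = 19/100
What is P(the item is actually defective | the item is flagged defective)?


Using Bayes' theorem:
P(A|B) = P(B|A)·P(A) / P(B)

P(the item is flagged defective) = 83/100 × 7/100 + 19/100 × 93/100
= 581/10000 + 1767/10000 = 587/2500

P(the item is actually defective|the item is flagged defective) = (581/10000) / (587/2500) = 581/2348

P(the item is actually defective|the item is flagged defective) = 581/2348 ≈ 24.74%


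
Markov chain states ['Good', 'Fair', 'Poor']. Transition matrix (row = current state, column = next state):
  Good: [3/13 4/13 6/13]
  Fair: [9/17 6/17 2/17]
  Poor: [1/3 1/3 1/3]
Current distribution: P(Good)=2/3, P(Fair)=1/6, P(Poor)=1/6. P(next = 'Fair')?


P(next=Fair) = Σᵢ P(now=i)×P(i→Fair)
= 2/3×4/13 + 1/6×6/17 + 1/6×1/3
= 8/39 + 1/17 + 1/18 = 1271/3978

P = 1271/3978 ≈ 0.3195


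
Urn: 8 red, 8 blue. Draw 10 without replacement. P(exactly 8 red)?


Hypergeometric: C(8,8)×C(8,2)/C(16,10)
= 1×28/8008 = 1/286

P(X=8) = 1/286 ≈ 0.35%


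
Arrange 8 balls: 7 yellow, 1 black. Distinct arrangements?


8!/(7!×1!) = 8

8


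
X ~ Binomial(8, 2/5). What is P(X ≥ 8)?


P(X ≥ 8) = Σ P(X=i) for i=8..8
P(X=8) = 256/390625
Sum = 256/390625

P(X ≥ 8) = 256/390625 ≈ 0.07%


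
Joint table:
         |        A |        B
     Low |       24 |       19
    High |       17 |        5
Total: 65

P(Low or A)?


P(Low∨A) = P(Low) + P(A) - P(Low∧A)
= (43 + 41 - 24)/65 = 60/65 = 12/13

P = 12/13 ≈ 92.31%


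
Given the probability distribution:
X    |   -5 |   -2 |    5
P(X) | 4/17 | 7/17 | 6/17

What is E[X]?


E[X] = Σ x·P(X=x)
= (-5)×(4/17) + (-2)×(7/17) + (5)×(6/17)
= -4/17

E[X] = -4/17


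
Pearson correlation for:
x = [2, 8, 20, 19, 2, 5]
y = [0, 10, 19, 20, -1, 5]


n=6, Σx=56, Σy=53, Σxy=863, Σx²=858, Σy²=887
r = (6×863 - 56×53)/√((6×858 - 56²)(6×887 - 53²))
= 2210/√(2012×2513) = 2210/√5056156 ≈ 2210/2248.5898 ≈ 0.9828

r ≈ 0.9828


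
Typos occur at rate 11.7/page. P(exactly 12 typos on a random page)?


Poisson(λ=11.7): P(X=12) = e^(-λ)×λ^k/k!
= e^(-11.7) × 11.7^12 / 12!
≈ 8.293819161e-06 × 6.58006738204e+12 / 479001600 ≈ 0.113933

P(X=12) ≈ 0.113933 ≈ 11.39%


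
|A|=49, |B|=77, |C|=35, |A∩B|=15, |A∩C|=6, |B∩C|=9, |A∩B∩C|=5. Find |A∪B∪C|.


|A∪B∪C| = 49+77+35-15-6-9+5 = 136

|A∪B∪C| = 136


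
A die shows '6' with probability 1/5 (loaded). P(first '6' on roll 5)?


Geometric: P(X=5) = (1-p)^(k-1)×p = (4/5)^4×1/5 = 256/3125

P(X=5) = 256/3125 ≈ 8.19%


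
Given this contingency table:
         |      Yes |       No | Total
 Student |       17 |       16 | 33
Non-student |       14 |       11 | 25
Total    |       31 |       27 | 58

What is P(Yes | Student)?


P(Yes | Student) = 17/(17+16) = 17/33

P(Yes|Student) = 17/33 ≈ 51.52%


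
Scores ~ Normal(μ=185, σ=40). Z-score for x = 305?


z = (x - μ)/σ = (305 - 185)/40 = 3.0

z = 3.0


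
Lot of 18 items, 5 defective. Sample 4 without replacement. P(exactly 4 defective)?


Hypergeometric: C(5,4)×C(13,0)/C(18,4)
= 5×1/3060 = 1/612

P(X=4) = 1/612 ≈ 0.16%


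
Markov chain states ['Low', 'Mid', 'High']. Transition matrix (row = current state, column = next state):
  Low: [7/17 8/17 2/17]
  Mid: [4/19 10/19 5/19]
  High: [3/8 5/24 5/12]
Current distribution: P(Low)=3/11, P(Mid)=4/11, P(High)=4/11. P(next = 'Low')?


P(next=Low) = Σᵢ P(now=i)×P(i→Low)
= 3/11×7/17 + 4/11×4/19 + 4/11×3/8
= 21/187 + 16/209 + 3/22 = 2311/7106

P = 2311/7106 ≈ 0.3252


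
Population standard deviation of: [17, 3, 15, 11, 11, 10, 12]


Mean = 79/7
  (17-79/7)²=1600/49
  (3-79/7)²=3364/49
  (15-79/7)²=676/49
  (11-79/7)²=4/49
  (11-79/7)²=4/49
  (10-79/7)²=81/49
  (12-79/7)²=25/49
Σ(x-μ)² = 822/7
σ² = (822/7)/7 = 822/49

σ = √(822/49) ≈ 4.0958


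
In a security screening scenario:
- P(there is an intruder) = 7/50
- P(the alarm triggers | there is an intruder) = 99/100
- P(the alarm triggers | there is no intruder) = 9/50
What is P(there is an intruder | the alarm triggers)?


Using Bayes' theorem:
P(A|B) = P(B|A)·P(A) / P(B)

P(the alarm triggers) = 99/100 × 7/50 + 9/50 × 43/50
= 693/5000 + 387/2500 = 1467/5000

P(there is an intruder|the alarm triggers) = (693/5000) / (1467/5000) = 77/163

P(there is an intruder|the alarm triggers) = 77/163 ≈ 47.24%


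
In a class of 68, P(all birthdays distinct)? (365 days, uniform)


P(all different) = Π(365-i)/365 for i=0..67
= (365/365)×(364/365)×...×(298/365)
= 0.001274

P ≈ 0.0013 ≈ 0.13%


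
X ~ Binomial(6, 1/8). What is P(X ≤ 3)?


P(X ≤ 3) = Σ P(X=i) for i=0..3
P(X=0) = 117649/262144
P(X=1) = 50421/131072
P(X=2) = 36015/262144
P(X=3) = 1715/65536
Sum = 130683/131072

P(X ≤ 3) = 130683/131072 ≈ 99.70%


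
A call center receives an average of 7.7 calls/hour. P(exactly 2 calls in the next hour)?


Poisson(λ=7.7): P(X=2) = e^(-λ)×λ^k/k!
= e^(-7.7) × 7.7^2 / 2!
≈ 0.0004528271829 × 59.29 / 2 ≈ 0.013424

P(X=2) ≈ 0.013424 ≈ 1.34%


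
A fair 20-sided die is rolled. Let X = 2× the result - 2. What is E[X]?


E[die] = (1+20)/2 = 21/2
E[X] = 2×21/2 - 2 = 19

E[X] = 19


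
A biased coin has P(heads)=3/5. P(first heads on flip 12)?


Geometric: P(X=12) = (1-p)^(k-1)×p = (2/5)^11×3/5 = 6144/244140625

P(X=12) = 6144/244140625 ≈ 0.00%


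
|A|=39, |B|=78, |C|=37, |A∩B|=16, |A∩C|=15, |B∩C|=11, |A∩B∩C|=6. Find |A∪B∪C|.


|A∪B∪C| = 39+78+37-16-15-11+6 = 118

|A∪B∪C| = 118


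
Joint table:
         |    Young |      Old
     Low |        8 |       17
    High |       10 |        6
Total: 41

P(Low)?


P(Low) = (8+17)/41 = 25/41

P(Low) = 25/41 ≈ 60.98%


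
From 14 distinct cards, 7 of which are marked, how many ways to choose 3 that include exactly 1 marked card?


Choose 1 of the 7 marked cards and 2 of the other 7 cards:
C(7,1)×C(7,2) = 7×21 = 147

147


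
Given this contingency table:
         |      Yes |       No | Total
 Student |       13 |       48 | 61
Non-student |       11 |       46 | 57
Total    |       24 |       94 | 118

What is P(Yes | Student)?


P(Yes | Student) = 13/(13+48) = 13/61

P(Yes|Student) = 13/61 ≈ 21.31%


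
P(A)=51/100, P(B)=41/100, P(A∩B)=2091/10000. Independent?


P(A)×P(B) = 2091/10000
P(A∩B) = 2091/10000
Equal ✓ → Independent

Yes, independent


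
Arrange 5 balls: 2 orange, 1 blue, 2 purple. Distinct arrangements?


5!/(2!×1!×2!) = 30

30


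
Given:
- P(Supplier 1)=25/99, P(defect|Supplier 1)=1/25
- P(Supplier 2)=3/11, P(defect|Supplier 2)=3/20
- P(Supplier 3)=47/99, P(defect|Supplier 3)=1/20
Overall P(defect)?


P(B) = Σ P(B|Aᵢ)×P(Aᵢ)
  1/25×25/99 = 1/99
  3/20×3/11 = 9/220
  1/20×47/99 = 47/1980
Sum = 37/495

P(defect) = 37/495 ≈ 7.47%


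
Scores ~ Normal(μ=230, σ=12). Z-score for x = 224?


z = (x - μ)/σ = (224 - 230)/12 = -0.5

z = -0.5


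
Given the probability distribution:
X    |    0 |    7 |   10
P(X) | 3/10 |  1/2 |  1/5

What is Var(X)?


E[X] = 11/2
E[X²] = 89/2
Var(X) = E[X²] - (E[X])² = 89/2 - 121/4 = 57/4

Var(X) = 57/4 ≈ 14.2500


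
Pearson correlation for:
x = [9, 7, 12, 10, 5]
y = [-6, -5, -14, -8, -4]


n=5, Σx=43, Σy=-37, Σxy=-357, Σx²=399, Σy²=337
r = (5×(-357) - 43×(-37))/√((5×399 - 43²)(5×337 - (-37)²))
= -194/√(146×316) = -194/√46136 ≈ -194/214.7929 ≈ -0.9032

r ≈ -0.9032


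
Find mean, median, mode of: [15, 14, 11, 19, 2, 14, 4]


Sorted: [2, 4, 11, 14, 14, 15, 19]
Mean = 79/7
Median = 14
Freq: {15: 1, 14: 2, 11: 1, 19: 1, 2: 1, 4: 1}
Mode: [14]

Mean=79/7, Median=14, Mode=14


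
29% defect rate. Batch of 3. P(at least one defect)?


P(all good) = (71/100)^3 = 357911/1000000
P(≥1 defect) = 642089/1000000

P = 642089/1000000 ≈ 64.21%


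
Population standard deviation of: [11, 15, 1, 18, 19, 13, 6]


Mean = 83/7
  (11-83/7)²=36/49
  (15-83/7)²=484/49
  (1-83/7)²=5776/49
  (18-83/7)²=1849/49
  (19-83/7)²=2500/49
  (13-83/7)²=64/49
  (6-83/7)²=1681/49
Σ(x-μ)² = 1770/7
σ² = (1770/7)/7 = 1770/49

σ = √(1770/49) ≈ 6.0102


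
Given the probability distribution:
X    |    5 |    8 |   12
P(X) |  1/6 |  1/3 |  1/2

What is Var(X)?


E[X] = 19/2
E[X²] = 195/2
Var(X) = E[X²] - (E[X])² = 195/2 - 361/4 = 29/4

Var(X) = 29/4 ≈ 7.2500


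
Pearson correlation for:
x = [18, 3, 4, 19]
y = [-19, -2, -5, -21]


n=4, Σx=44, Σy=-47, Σxy=-767, Σx²=710, Σy²=831
r = (4×(-767) - 44×(-47))/√((4×710 - 44²)(4×831 - (-47)²))
= -1000/√(904×1115) = -1000/√1007960 ≈ -1000/1003.9721 ≈ -0.9960

r ≈ -0.9960


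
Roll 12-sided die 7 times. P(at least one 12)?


P(no 12)^7 = (11/12)^7 = 19487171/35831808
P(≥1) = 1 - 19487171/35831808 = 16344637/35831808

P = 16344637/35831808 ≈ 45.61%


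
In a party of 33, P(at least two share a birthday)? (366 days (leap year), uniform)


P(all different) = Π(366-i)/366 for i=0..32
= 0.225976
P(match) = 1 - 0.225976 = 0.774024

P ≈ 0.7740 ≈ 77.40%


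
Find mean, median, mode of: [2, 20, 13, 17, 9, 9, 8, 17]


Sorted: [2, 8, 9, 9, 13, 17, 17, 20]
Mean = 95/8
Median = 11
Freq: {2: 1, 20: 1, 13: 1, 17: 2, 9: 2, 8: 1}
Mode: [9, 17]

Mean=95/8, Median=11, Mode=[9, 17]


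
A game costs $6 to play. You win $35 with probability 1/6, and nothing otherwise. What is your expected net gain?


E[gain] = (35-6)×1/6 + (-6)×5/6
= 29/6 - 5 = -1/6

Expected net gain = $-1/6 ≈ $-0.17


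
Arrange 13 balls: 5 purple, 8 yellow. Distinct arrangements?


13!/(5!×8!) = 1287

1287


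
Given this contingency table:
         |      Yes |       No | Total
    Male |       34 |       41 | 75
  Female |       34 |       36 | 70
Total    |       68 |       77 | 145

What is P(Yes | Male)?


P(Yes | Male) = 34/(34+41) = 34/75

P(Yes|Male) = 34/75 ≈ 45.33%


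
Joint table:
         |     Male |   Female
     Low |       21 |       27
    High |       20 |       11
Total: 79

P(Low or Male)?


P(Low∨Male) = P(Low) + P(Male) - P(Low∧Male)
= (48 + 41 - 21)/79 = 68/79

P = 68/79 ≈ 86.08%


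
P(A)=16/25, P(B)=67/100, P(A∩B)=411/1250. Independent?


P(A)×P(B) = 268/625
P(A∩B) = 411/1250
Not equal → NOT independent

No, not independent


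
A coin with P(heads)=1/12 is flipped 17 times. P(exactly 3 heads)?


Binomial: P(X=3) = C(17,3)×p^3×(1-p)^14
= 680 × 1/1728 × 379749833583241/1283918464548864 = 32278735854575485/277326388342554624

P(X=3) = 32278735854575485/277326388342554624 ≈ 11.64%


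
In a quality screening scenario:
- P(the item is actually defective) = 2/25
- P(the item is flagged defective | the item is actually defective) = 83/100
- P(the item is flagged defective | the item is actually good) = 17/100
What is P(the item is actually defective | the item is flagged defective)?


Using Bayes' theorem:
P(A|B) = P(B|A)·P(A) / P(B)

P(the item is flagged defective) = 83/100 × 2/25 + 17/100 × 23/25
= 83/1250 + 391/2500 = 557/2500

P(the item is actually defective|the item is flagged defective) = (83/1250) / (557/2500) = 166/557

P(the item is actually defective|the item is flagged defective) = 166/557 ≈ 29.80%


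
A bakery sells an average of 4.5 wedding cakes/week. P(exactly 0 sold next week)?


Poisson(λ=4.5): P(X=0) = e^(-λ)×λ^k/k!
= e^(-4.5) × 4.5^0 / 0!
≈ 0.01110899654 × 1 / 1 ≈ 0.011109

P(X=0) ≈ 0.011109 ≈ 1.11%


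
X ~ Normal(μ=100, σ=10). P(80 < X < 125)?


z₁=(80-100)/10=-2.0, z₂=(125-100)/10=2.5
P = Φ(2.5) - Φ(-2.0) = 0.993790 - 0.022750 = 0.971040 ≈ 0.9710

P(80 < X < 125) ≈ 0.9710


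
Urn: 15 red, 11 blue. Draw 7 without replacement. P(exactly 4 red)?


Hypergeometric: C(15,4)×C(11,3)/C(26,7)
= 1365×165/657800 = 63/184

P(X=4) = 63/184 ≈ 34.24%


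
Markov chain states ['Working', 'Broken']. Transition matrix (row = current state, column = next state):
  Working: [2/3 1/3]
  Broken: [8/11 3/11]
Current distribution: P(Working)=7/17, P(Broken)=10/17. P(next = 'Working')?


P(next=Working) = Σᵢ P(now=i)×P(i→Working)
= 7/17×2/3 + 10/17×8/11
= 14/51 + 80/187 = 394/561

P = 394/561 ≈ 0.7023


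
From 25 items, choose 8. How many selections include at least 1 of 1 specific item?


Complement: C(25,8) - C(24,8) = 1081575 - 735471 = 346104

346104


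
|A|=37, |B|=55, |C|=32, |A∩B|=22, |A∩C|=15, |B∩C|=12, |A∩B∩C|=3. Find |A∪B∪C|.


|A∪B∪C| = 37+55+32-22-15-12+3 = 78

|A∪B∪C| = 78


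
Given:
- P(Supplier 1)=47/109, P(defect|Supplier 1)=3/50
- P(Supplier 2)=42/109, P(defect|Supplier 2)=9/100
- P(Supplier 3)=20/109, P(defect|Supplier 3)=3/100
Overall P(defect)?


P(B) = Σ P(B|Aᵢ)×P(Aᵢ)
  3/50×47/109 = 141/5450
  9/100×42/109 = 189/5450
  3/100×20/109 = 3/545
Sum = 36/545

P(defect) = 36/545 ≈ 6.61%


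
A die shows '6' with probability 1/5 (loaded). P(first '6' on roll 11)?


Geometric: P(X=11) = (1-p)^(k-1)×p = (4/5)^10×1/5 = 1048576/48828125

P(X=11) = 1048576/48828125 ≈ 2.15%


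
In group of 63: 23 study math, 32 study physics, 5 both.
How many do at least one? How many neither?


|A∪B| = 23+32-5 = 50
Neither = 63-50 = 13

At least one: 50; Neither: 13


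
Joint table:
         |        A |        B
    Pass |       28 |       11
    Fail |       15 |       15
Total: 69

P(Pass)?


P(Pass) = (28+11)/69 = 39/69 = 13/23

P(Pass) = 13/23 ≈ 56.52%


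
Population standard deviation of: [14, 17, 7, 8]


Mean = 46/4 = 23/2
  (14-23/2)²=25/4
  (17-23/2)²=121/4
  (7-23/2)²=81/4
  (8-23/2)²=49/4
Σ(x-μ)² = 69
σ² = 69/4

σ = √(69/4) ≈ 4.1533


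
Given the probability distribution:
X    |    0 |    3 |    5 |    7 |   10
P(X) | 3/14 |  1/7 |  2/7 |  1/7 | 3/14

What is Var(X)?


E[X] = 5
E[X²] = 258/7
Var(X) = E[X²] - (E[X])² = 258/7 - 25 = 83/7

Var(X) = 83/7 ≈ 11.8571


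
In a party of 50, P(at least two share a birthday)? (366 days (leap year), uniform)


P(all different) = Π(366-i)/366 for i=0..49
= 0.029927
P(match) = 1 - 0.029927 = 0.970073

P ≈ 0.9701 ≈ 97.01%


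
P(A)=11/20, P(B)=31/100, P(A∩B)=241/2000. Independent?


P(A)×P(B) = 341/2000
P(A∩B) = 241/2000
Not equal → NOT independent

No, not independent


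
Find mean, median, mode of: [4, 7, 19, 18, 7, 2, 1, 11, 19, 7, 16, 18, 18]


Sorted: [1, 2, 4, 7, 7, 7, 11, 16, 18, 18, 18, 19, 19]
Mean = 147/13
Median = 11
Freq: {4: 1, 7: 3, 19: 2, 18: 3, 2: 1, 1: 1, 11: 1, 16: 1}
Mode: [7, 18]

Mean=147/13, Median=11, Mode=[7, 18]


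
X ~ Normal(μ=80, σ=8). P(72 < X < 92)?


z₁=(72-80)/8=-1.0, z₂=(92-80)/8=1.5
P = Φ(1.5) - Φ(-1.0) = 0.933193 - 0.158655 = 0.774538 ≈ 0.7745

P(72 < X < 92) ≈ 0.7745


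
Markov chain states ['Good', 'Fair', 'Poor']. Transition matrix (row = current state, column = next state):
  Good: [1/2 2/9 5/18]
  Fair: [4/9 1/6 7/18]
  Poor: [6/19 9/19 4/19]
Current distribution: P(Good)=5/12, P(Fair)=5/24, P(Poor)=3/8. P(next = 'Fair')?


P(next=Fair) = Σᵢ P(now=i)×P(i→Fair)
= 5/12×2/9 + 5/24×1/6 + 3/8×9/19
= 5/54 + 5/144 + 27/152 = 2503/8208

P = 2503/8208 ≈ 0.3049


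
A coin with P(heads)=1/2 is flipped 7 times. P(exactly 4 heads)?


Binomial: P(X=4) = C(7,4)×p^4×(1-p)^3
= 35 × 1/16 × 1/8 = 35/128

P(X=4) = 35/128 ≈ 27.34%


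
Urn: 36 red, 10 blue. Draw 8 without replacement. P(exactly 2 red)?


Hypergeometric: C(36,2)×C(10,6)/C(46,8)
= 630×210/260932815 = 2940/5798507

P(X=2) = 2940/5798507 ≈ 0.05%


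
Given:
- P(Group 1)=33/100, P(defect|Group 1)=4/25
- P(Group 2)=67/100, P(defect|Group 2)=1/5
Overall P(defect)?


P(B) = Σ P(B|Aᵢ)×P(Aᵢ)
  4/25×33/100 = 33/625
  1/5×67/100 = 67/500
Sum = 467/2500

P(defect) = 467/2500 ≈ 18.68%


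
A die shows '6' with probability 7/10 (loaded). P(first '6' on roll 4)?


Geometric: P(X=4) = (1-p)^(k-1)×p = (3/10)^3×7/10 = 189/10000

P(X=4) = 189/10000 ≈ 1.89%


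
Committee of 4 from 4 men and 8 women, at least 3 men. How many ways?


Count by #men:
  3M,1W: C(4,3)×C(8,1)=32
  4M,0W: C(4,4)×C(8,0)=1
Total = 33

33


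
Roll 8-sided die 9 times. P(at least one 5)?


P(no 5)^9 = (7/8)^9 = 40353607/134217728
P(≥1) = 1 - 40353607/134217728 = 93864121/134217728

P = 93864121/134217728 ≈ 69.93%


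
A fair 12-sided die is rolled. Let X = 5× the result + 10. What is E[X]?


E[die] = (1+12)/2 = 13/2
E[X] = 5×13/2 + 10 = 85/2

E[X] = 85/2


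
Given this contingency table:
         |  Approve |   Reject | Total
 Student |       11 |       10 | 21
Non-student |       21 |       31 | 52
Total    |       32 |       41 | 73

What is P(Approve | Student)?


P(Approve | Student) = 11/(11+10) = 11/21

P(Approve|Student) = 11/21 ≈ 52.38%


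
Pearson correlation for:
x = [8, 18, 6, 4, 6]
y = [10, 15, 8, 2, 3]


n=5, Σx=42, Σy=38, Σxy=424, Σx²=476, Σy²=402
r = (5×424 - 42×38)/√((5×476 - 42²)(5×402 - 38²))
= 524/√(616×566) = 524/√348656 ≈ 524/590.4710 ≈ 0.8874

r ≈ 0.8874


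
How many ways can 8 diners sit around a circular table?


Circular arrangements of 8 distinct objects: fix one position to break rotational symmetry.
(n-1)! = 7! = 5040

5040


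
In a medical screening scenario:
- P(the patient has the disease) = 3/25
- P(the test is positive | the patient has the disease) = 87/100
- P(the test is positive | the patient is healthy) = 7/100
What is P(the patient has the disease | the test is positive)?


Using Bayes' theorem:
P(A|B) = P(B|A)·P(A) / P(B)

P(the test is positive) = 87/100 × 3/25 + 7/100 × 22/25
= 261/2500 + 77/1250 = 83/500

P(the patient has the disease|the test is positive) = (261/2500) / (83/500) = 261/415

P(the patient has the disease|the test is positive) = 261/415 ≈ 62.89%


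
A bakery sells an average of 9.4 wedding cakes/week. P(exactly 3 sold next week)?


Poisson(λ=9.4): P(X=3) = e^(-λ)×λ^k/k!
= e^(-9.4) × 9.4^3 / 3!
≈ 8.272406556e-05 × 830.584 / 6 ≈ 0.011452

P(X=3) ≈ 0.011452 ≈ 1.15%


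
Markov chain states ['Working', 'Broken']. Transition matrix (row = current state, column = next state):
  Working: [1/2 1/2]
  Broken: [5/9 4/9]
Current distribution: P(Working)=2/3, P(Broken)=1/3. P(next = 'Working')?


P(next=Working) = Σᵢ P(now=i)×P(i→Working)
= 2/3×1/2 + 1/3×5/9
= 1/3 + 5/27 = 14/27

P = 14/27 ≈ 0.5185


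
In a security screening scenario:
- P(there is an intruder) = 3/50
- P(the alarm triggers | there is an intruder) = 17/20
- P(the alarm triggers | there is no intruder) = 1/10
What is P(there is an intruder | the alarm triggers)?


Using Bayes' theorem:
P(A|B) = P(B|A)·P(A) / P(B)

P(the alarm triggers) = 17/20 × 3/50 + 1/10 × 47/50
= 51/1000 + 47/500 = 29/200

P(there is an intruder|the alarm triggers) = (51/1000) / (29/200) = 51/145

P(there is an intruder|the alarm triggers) = 51/145 ≈ 35.17%


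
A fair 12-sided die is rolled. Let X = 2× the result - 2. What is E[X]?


E[die] = (1+12)/2 = 13/2
E[X] = 2×13/2 - 2 = 11

E[X] = 11


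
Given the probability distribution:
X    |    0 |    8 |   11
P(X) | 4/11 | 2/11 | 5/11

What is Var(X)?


E[X] = 71/11
E[X²] = 733/11
Var(X) = E[X²] - (E[X])² = 733/11 - 5041/121 = 3022/121

Var(X) = 3022/121 ≈ 24.9752


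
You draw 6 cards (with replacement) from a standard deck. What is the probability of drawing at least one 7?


P(not a 7) = 48/52 = 12/13
P(none in 6 draws) = (12/13)^6 = 2985984/4826809
P(≥1 7) = 1 - 2985984/4826809 = 1840825/4826809

P = 1840825/4826809 ≈ 38.14%


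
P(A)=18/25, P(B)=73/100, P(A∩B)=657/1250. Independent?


P(A)×P(B) = 657/1250
P(A∩B) = 657/1250
Equal ✓ → Independent

Yes, independent


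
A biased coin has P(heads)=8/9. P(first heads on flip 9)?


Geometric: P(X=9) = (1-p)^(k-1)×p = (1/9)^8×8/9 = 8/387420489

P(X=9) = 8/387420489 ≈ 0.00%


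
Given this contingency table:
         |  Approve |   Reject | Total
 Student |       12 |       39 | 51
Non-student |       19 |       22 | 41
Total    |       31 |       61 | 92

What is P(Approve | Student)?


P(Approve | Student) = 12/(12+39) = 12/51 = 4/17

P(Approve|Student) = 4/17 ≈ 23.53%


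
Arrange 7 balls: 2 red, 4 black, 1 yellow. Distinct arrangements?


7!/(2!×4!×1!) = 105

105


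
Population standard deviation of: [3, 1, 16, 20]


Mean = 40/4 = 10
  (3-10)²=49
  (1-10)²=81
  (16-10)²=36
  (20-10)²=100
Σ(x-μ)² = 266
σ² = 266/4 = 133/2

σ = √(133/2) ≈ 8.1548


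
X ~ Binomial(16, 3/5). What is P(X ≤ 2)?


P(X ≤ 2) = Σ P(X=i) for i=0..2
P(X=0) = 65536/152587890625
P(X=1) = 1572864/152587890625
P(X=2) = 3538944/30517578125
Sum = 3866624/30517578125

P(X ≤ 2) = 3866624/30517578125 ≈ 0.01%


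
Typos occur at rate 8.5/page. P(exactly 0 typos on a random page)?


Poisson(λ=8.5): P(X=0) = e^(-λ)×λ^k/k!
= e^(-8.5) × 8.5^0 / 0!
≈ 0.000203468369 × 1 / 1 ≈ 0.000203

P(X=0) ≈ 0.000203 ≈ 0.02%


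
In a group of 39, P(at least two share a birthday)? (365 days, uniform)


P(all different) = Π(365-i)/365 for i=0..38
= 0.121780
P(match) = 1 - 0.121780 = 0.878220

P ≈ 0.8782 ≈ 87.82%


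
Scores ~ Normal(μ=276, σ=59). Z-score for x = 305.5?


z = (x - μ)/σ = (305.5 - 276)/59 = 0.5

z = 0.5


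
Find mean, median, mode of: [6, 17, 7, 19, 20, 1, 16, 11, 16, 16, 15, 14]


Sorted: [1, 6, 7, 11, 14, 15, 16, 16, 16, 17, 19, 20]
Mean = 158/12 = 79/6
Median = 31/2
Freq: {6: 1, 17: 1, 7: 1, 19: 1, 20: 1, 1: 1, 16: 3, 11: 1, 15: 1, 14: 1}
Mode: [16]

Mean=79/6, Median=31/2, Mode=16


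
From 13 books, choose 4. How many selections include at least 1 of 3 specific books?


Complement: C(13,4) - C(10,4) = 715 - 210 = 505

505


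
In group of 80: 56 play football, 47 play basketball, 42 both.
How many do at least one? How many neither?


|A∪B| = 56+47-42 = 61
Neither = 80-61 = 19

At least one: 61; Neither: 19


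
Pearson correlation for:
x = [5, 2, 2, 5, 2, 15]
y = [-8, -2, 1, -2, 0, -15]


n=6, Σx=31, Σy=-26, Σxy=-277, Σx²=287, Σy²=298
r = (6×(-277) - 31×(-26))/√((6×287 - 31²)(6×298 - (-26)²))
= -856/√(761×1112) = -856/√846232 ≈ -856/919.9087 ≈ -0.9305

r ≈ -0.9305


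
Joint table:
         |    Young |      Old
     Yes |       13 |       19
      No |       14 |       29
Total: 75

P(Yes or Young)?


P(Yes∨Young) = P(Yes) + P(Young) - P(Yes∧Young)
= (32 + 27 - 13)/75 = 46/75

P = 46/75 ≈ 61.33%


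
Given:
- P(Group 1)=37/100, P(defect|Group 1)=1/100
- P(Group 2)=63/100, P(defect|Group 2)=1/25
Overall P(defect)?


P(B) = Σ P(B|Aᵢ)×P(Aᵢ)
  1/100×37/100 = 37/10000
  1/25×63/100 = 63/2500
Sum = 289/10000

P(defect) = 289/10000 ≈ 2.89%


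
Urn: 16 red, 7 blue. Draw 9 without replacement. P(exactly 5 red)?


Hypergeometric: C(16,5)×C(7,4)/C(23,9)
= 4368×35/817190 = 15288/81719

P(X=5) = 15288/81719 ≈ 18.71%


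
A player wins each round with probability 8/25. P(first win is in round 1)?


Geometric: P(X=1) = (1-p)^(k-1)×p = (17/25)^0×8/25 = 8/25

P(X=1) = 8/25 ≈ 32.00%


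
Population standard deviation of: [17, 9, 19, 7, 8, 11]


Mean = 71/6
  (17-71/6)²=961/36
  (9-71/6)²=289/36
  (19-71/6)²=1849/36
  (7-71/6)²=841/36
  (8-71/6)²=529/36
  (11-71/6)²=25/36
Σ(x-μ)² = 749/6
σ² = (749/6)/6 = 749/36

σ = √(749/36) ≈ 4.5613


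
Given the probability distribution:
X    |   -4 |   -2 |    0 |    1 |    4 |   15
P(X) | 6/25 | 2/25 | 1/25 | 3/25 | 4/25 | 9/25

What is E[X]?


E[X] = Σ x·P(X=x)
= (-4)×(6/25) + (-2)×(2/25) + (0)×(1/25) + (1)×(3/25) + (4)×(4/25) + (15)×(9/25)
= 126/25

E[X] = 126/25


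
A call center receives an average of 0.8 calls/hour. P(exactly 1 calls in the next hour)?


Poisson(λ=0.8): P(X=1) = e^(-λ)×λ^k/k!
= e^(-0.8) × 0.8^1 / 1!
≈ 0.4493289641 × 0.8 / 1 ≈ 0.359463

P(X=1) ≈ 0.359463 ≈ 35.95%


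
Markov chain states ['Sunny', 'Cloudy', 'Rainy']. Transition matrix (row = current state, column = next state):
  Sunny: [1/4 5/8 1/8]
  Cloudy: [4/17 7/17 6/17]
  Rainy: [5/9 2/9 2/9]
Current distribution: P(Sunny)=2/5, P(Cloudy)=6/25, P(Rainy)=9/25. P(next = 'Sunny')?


P(next=Sunny) = Σᵢ P(now=i)×P(i→Sunny)
= 2/5×1/4 + 6/25×4/17 + 9/25×5/9
= 1/10 + 24/425 + 1/5 = 303/850

P = 303/850 ≈ 0.3565


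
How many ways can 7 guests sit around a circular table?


Circular arrangements of 7 distinct objects: fix one position to break rotational symmetry.
(n-1)! = 6! = 720

720


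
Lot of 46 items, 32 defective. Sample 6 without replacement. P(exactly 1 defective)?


Hypergeometric: C(32,1)×C(14,5)/C(46,6)
= 32×2002/9366819 = 832/121647

P(X=1) = 832/121647 ≈ 0.68%


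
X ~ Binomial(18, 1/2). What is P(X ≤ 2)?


P(X ≤ 2) = Σ P(X=i) for i=0..2
P(X=0) = 1/262144
P(X=1) = 9/131072
P(X=2) = 153/262144
Sum = 43/65536

P(X ≤ 2) = 43/65536 ≈ 0.07%


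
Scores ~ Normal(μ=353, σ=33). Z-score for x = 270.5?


z = (x - μ)/σ = (270.5 - 353)/33 = -2.5

z = -2.5


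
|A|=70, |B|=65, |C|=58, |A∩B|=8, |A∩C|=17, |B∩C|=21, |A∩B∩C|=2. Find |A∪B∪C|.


|A∪B∪C| = 70+65+58-8-17-21+2 = 149

|A∪B∪C| = 149


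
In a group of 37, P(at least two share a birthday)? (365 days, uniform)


P(all different) = Π(365-i)/365 for i=0..36
= 0.151266
P(match) = 1 - 0.151266 = 0.848734

P ≈ 0.8487 ≈ 84.87%


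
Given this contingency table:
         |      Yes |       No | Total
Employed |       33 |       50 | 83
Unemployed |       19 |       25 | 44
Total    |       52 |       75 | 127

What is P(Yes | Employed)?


P(Yes | Employed) = 33/(33+50) = 33/83

P(Yes|Employed) = 33/83 ≈ 39.76%


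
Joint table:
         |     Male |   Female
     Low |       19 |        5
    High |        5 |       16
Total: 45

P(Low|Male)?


P(Low|Male) = 19/(19+5) = 19/24

P = 19/24 ≈ 79.17%


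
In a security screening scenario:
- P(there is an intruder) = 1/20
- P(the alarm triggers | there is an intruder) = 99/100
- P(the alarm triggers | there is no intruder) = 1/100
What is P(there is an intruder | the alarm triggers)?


Using Bayes' theorem:
P(A|B) = P(B|A)·P(A) / P(B)

P(the alarm triggers) = 99/100 × 1/20 + 1/100 × 19/20
= 99/2000 + 19/2000 = 59/1000

P(there is an intruder|the alarm triggers) = (99/2000) / (59/1000) = 99/118

P(there is an intruder|the alarm triggers) = 99/118 ≈ 83.90%


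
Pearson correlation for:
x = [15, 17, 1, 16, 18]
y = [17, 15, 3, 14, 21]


n=5, Σx=67, Σy=70, Σxy=1115, Σx²=1095, Σy²=1160
r = (5×1115 - 67×70)/√((5×1095 - 67²)(5×1160 - 70²))
= 885/√(986×900) = 885/√887400 ≈ 885/942.0191 ≈ 0.9395

r ≈ 0.9395


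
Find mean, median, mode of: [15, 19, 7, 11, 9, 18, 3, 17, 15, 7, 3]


Sorted: [3, 3, 7, 7, 9, 11, 15, 15, 17, 18, 19]
Mean = 124/11
Median = 11
Freq: {15: 2, 19: 1, 7: 2, 11: 1, 9: 1, 18: 1, 3: 2, 17: 1}
Mode: [3, 7, 15]

Mean=124/11, Median=11, Mode=[3, 7, 15]


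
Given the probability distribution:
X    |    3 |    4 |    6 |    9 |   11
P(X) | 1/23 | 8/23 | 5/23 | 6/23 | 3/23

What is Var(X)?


E[X] = 152/23
E[X²] = 1166/23
Var(X) = E[X²] - (E[X])² = 1166/23 - 23104/529 = 3714/529

Var(X) = 3714/529 ≈ 7.0208


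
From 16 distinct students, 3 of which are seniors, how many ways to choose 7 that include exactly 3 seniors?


Choose 3 of the 3 seniors and 4 of the other 13 students:
C(3,3)×C(13,4) = 1×715 = 715

715


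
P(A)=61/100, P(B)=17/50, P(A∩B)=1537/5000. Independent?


P(A)×P(B) = 1037/5000
P(A∩B) = 1537/5000
Not equal → NOT independent

No, not independent


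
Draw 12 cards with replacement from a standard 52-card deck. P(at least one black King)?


P(not a black King) = 50/52 = 25/26
P(none in 12 draws) = (25/26)^12 = 59604644775390625/95428956661682176
P(≥1 black King) = 1 - 59604644775390625/95428956661682176 = 35824311886291551/95428956661682176

P = 35824311886291551/95428956661682176 ≈ 37.54%


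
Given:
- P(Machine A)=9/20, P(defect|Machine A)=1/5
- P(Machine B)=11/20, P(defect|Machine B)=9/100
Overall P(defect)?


P(B) = Σ P(B|Aᵢ)×P(Aᵢ)
  1/5×9/20 = 9/100
  9/100×11/20 = 99/2000
Sum = 279/2000

P(defect) = 279/2000 ≈ 13.95%


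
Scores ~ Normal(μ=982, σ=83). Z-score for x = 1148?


z = (x - μ)/σ = (1148 - 982)/83 = 2.0

z = 2.0


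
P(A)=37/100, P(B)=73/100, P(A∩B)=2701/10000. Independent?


P(A)×P(B) = 2701/10000
P(A∩B) = 2701/10000
Equal ✓ → Independent

Yes, independent


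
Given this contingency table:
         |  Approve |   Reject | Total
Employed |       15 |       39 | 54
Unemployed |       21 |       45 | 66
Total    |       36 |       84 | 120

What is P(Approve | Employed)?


P(Approve | Employed) = 15/(15+39) = 15/54 = 5/18

P(Approve|Employed) = 5/18 ≈ 27.78%


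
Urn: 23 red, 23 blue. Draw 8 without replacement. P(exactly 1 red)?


Hypergeometric: C(23,1)×C(23,7)/C(46,8)
= 23×245157/260932815 = 7429/343785

P(X=1) = 7429/343785 ≈ 2.16%


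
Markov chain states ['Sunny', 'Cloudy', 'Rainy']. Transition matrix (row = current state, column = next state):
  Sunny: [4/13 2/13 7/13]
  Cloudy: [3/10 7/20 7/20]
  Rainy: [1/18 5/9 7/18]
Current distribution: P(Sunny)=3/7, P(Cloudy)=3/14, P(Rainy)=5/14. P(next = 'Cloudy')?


P(next=Cloudy) = Σᵢ P(now=i)×P(i→Cloudy)
= 3/7×2/13 + 3/14×7/20 + 5/14×5/9
= 6/91 + 3/40 + 25/126 = 11117/32760

P = 11117/32760 ≈ 0.3393


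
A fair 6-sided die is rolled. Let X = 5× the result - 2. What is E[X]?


E[die] = (1+6)/2 = 7/2
E[X] = 5×7/2 - 2 = 31/2

E[X] = 31/2


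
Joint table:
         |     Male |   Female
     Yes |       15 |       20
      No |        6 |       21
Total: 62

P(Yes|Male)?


P(Yes|Male) = 15/(15+6) = 15/21 = 5/7

P = 5/7 ≈ 71.43%


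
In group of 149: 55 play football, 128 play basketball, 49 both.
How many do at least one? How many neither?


|A∪B| = 55+128-49 = 134
Neither = 149-134 = 15

At least one: 134; Neither: 15


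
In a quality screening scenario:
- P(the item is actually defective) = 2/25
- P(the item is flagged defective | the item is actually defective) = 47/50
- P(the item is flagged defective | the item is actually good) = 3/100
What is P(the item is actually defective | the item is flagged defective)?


Using Bayes' theorem:
P(A|B) = P(B|A)·P(A) / P(B)

P(the item is flagged defective) = 47/50 × 2/25 + 3/100 × 23/25
= 47/625 + 69/2500 = 257/2500

P(the item is actually defective|the item is flagged defective) = (47/625) / (257/2500) = 188/257

P(the item is actually defective|the item is flagged defective) = 188/257 ≈ 73.15%


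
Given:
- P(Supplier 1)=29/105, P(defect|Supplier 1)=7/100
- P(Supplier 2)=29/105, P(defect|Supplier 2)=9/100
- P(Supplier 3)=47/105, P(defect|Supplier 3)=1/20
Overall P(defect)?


P(B) = Σ P(B|Aᵢ)×P(Aᵢ)
  7/100×29/105 = 29/1500
  9/100×29/105 = 87/3500
  1/20×47/105 = 47/2100
Sum = 233/3500

P(defect) = 233/3500 ≈ 6.66%


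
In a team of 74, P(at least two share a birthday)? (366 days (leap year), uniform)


P(all different) = Π(366-i)/366 for i=0..73
= 0.000360
P(match) = 1 - 0.000360 = 0.999640

P ≈ 0.9996 ≈ 99.96%


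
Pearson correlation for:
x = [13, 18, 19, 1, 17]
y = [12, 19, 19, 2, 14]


n=5, Σx=68, Σy=66, Σxy=1099, Σx²=1144, Σy²=1066
r = (5×1099 - 68×66)/√((5×1144 - 68²)(5×1066 - 66²))
= 1007/√(1096×974) = 1007/√1067504 ≈ 1007/1033.2009 ≈ 0.9746

r ≈ 0.9746


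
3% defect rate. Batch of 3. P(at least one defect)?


P(all good) = (97/100)^3 = 912673/1000000
P(≥1 defect) = 87327/1000000

P = 87327/1000000 ≈ 8.73%


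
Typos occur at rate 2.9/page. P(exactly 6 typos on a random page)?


Poisson(λ=2.9): P(X=6) = e^(-λ)×λ^k/k!
= e^(-2.9) × 2.9^6 / 6!
≈ 0.05502322006 × 594.823321 / 720 ≈ 0.045457

P(X=6) ≈ 0.045457 ≈ 4.55%


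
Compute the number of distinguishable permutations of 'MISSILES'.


Letters: 8, freq: {'M': 1, 'I': 2, 'S': 3, 'L': 1, 'E': 1}
8!/(1!×2!×3!×1!×1!) = 40320/12 = 3360

3360


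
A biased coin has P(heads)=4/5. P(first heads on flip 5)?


Geometric: P(X=5) = (1-p)^(k-1)×p = (1/5)^4×4/5 = 4/3125

P(X=5) = 4/3125 ≈ 0.13%


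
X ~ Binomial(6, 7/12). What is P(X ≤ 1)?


P(X ≤ 1) = Σ P(X=i) for i=0..1
P(X=0) = 15625/2985984
P(X=1) = 21875/497664
Sum = 146875/2985984

P(X ≤ 1) = 146875/2985984 ≈ 4.92%


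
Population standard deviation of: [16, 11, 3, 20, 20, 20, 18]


Mean = 108/7
  (16-108/7)²=16/49
  (11-108/7)²=961/49
  (3-108/7)²=7569/49
  (20-108/7)²=1024/49
  (20-108/7)²=1024/49
  (20-108/7)²=1024/49
  (18-108/7)²=324/49
Σ(x-μ)² = 1706/7
σ² = (1706/7)/7 = 1706/49

σ = √(1706/49) ≈ 5.9005


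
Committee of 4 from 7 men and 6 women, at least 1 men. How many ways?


Count by #men:
  1M,3W: C(7,1)×C(6,3)=140
  2M,2W: C(7,2)×C(6,2)=315
  3M,1W: C(7,3)×C(6,1)=210
  4M,0W: C(7,4)×C(6,0)=35
Total = 700

700


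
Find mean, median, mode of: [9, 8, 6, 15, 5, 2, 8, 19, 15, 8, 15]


Sorted: [2, 5, 6, 8, 8, 8, 9, 15, 15, 15, 19]
Mean = 110/11 = 10
Median = 8
Freq: {9: 1, 8: 3, 6: 1, 15: 3, 5: 1, 2: 1, 19: 1}
Mode: [8, 15]

Mean=10, Median=8, Mode=[8, 15]


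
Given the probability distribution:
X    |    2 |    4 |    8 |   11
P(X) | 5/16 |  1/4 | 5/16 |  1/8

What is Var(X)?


E[X] = 11/2
E[X²] = 323/8
Var(X) = E[X²] - (E[X])² = 323/8 - 121/4 = 81/8

Var(X) = 81/8 ≈ 10.1250


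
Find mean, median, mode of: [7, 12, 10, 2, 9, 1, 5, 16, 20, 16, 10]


Sorted: [1, 2, 5, 7, 9, 10, 10, 12, 16, 16, 20]
Mean = 108/11
Median = 10
Freq: {7: 1, 12: 1, 10: 2, 2: 1, 9: 1, 1: 1, 5: 1, 16: 2, 20: 1}
Mode: [10, 16]

Mean=108/11, Median=10, Mode=[10, 16]


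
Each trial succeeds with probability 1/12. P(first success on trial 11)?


Geometric: P(X=11) = (1-p)^(k-1)×p = (11/12)^10×1/12 = 25937424601/743008370688

P(X=11) = 25937424601/743008370688 ≈ 3.49%


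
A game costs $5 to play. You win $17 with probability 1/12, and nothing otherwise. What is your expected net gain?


E[gain] = (17-5)×1/12 + (-5)×11/12
= 1 - 55/12 = -43/12

Expected net gain = $-43/12 ≈ $-3.58


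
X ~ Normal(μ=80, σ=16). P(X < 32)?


z = (32-80)/16 = -3.0
P(Z < -3.0) = 0.0013

P(X < 32) ≈ 0.0013


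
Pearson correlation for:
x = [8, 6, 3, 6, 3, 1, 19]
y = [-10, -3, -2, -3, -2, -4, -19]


n=7, Σx=46, Σy=-43, Σxy=-493, Σx²=516, Σy²=503
r = (7×(-493) - 46×(-43))/√((7×516 - 46²)(7×503 - (-43)²))
= -1473/√(1496×1672) = -1473/√2501312 ≈ -1473/1581.5537 ≈ -0.9314

r ≈ -0.9314


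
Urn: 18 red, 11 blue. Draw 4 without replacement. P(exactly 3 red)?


Hypergeometric: C(18,3)×C(11,1)/C(29,4)
= 816×11/23751 = 2992/7917

P(X=3) = 2992/7917 ≈ 37.79%


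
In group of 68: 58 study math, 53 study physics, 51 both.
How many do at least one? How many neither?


|A∪B| = 58+53-51 = 60
Neither = 68-60 = 8

At least one: 60; Neither: 8


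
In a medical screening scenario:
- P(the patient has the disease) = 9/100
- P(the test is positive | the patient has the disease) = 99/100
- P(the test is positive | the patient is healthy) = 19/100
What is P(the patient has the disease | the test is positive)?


Using Bayes' theorem:
P(A|B) = P(B|A)·P(A) / P(B)

P(the test is positive) = 99/100 × 9/100 + 19/100 × 91/100
= 891/10000 + 1729/10000 = 131/500

P(the patient has the disease|the test is positive) = (891/10000) / (131/500) = 891/2620

P(the patient has the disease|the test is positive) = 891/2620 ≈ 34.01%


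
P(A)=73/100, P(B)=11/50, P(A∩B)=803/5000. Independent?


P(A)×P(B) = 803/5000
P(A∩B) = 803/5000
Equal ✓ → Independent

Yes, independent


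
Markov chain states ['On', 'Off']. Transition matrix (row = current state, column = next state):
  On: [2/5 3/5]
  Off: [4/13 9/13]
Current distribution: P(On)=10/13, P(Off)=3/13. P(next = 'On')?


P(next=On) = Σᵢ P(now=i)×P(i→On)
= 10/13×2/5 + 3/13×4/13
= 4/13 + 12/169 = 64/169

P = 64/169 ≈ 0.3787


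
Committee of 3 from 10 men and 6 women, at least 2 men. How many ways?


Count by #men:
  2M,1W: C(10,2)×C(6,1)=270
  3M,0W: C(10,3)×C(6,0)=120
Total = 390

390


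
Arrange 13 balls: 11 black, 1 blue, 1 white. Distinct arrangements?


13!/(11!×1!×1!) = 156

156


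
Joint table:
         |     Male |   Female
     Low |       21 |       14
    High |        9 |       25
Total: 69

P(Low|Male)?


P(Low|Male) = 21/(21+9) = 21/30 = 7/10

P = 7/10 ≈ 70.00%


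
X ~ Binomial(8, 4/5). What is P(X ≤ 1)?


P(X ≤ 1) = Σ P(X=i) for i=0..1
P(X=0) = 1/390625
P(X=1) = 32/390625
Sum = 33/390625

P(X ≤ 1) = 33/390625 ≈ 0.01%
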